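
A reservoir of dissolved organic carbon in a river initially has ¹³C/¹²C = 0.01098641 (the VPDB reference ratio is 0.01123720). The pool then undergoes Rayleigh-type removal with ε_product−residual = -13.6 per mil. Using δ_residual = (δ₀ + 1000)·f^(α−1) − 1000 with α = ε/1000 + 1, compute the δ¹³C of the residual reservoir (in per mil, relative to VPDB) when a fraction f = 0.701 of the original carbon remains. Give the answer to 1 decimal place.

δ₀ = (0.01098641/0.01123720 − 1)×1000 = (0.977682 − 1)×1000 = -22.318 per mil
α − 1 = ε/1000 = -0.0136
f^(α−1) = 0.701^(-0.0136) = 1.004843
δ_res = (-22.318 + 1000) × 1.004843 − 1000 = 982.417 − 1000 = -17.58 per mil

-17.6 per mil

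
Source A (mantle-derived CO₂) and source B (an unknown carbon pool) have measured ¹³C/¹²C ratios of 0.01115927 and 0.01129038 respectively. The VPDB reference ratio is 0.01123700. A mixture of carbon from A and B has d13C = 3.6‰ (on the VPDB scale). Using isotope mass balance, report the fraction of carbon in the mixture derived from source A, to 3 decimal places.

δ_A = (0.01115927/0.01123700 − 1)×1000 = (0.993083 − 1)×1000 = -6.917‰
δ_B = (0.01129038/0.01123700 − 1)×1000 = (1.004750 − 1)×1000 = 4.750‰
f_A = (δ_mix − δ_B)/(δ_A − δ_B) = (3.6 − (4.750))/(-6.917 − (4.750))
f_A = -1.150 / -11.668 = 0.0986

0.099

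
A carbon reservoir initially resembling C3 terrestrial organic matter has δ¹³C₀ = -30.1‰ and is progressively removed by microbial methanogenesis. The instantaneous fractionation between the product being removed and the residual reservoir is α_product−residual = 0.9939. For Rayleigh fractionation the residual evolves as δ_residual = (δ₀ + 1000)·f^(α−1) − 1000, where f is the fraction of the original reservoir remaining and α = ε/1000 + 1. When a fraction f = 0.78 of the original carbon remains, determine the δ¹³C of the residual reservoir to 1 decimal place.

-28.6‰

Rayleigh residual: δ_res = (δ₀ + 1000)·f^(α−1) − 1000
α − 1 = -0.00610
f^(α−1) = 0.78^(-0.00610) = 1.001517
δ_res = (-30.1 + 1000) × 1.001517 − 1000 = 971.371 − 1000 = -28.63‰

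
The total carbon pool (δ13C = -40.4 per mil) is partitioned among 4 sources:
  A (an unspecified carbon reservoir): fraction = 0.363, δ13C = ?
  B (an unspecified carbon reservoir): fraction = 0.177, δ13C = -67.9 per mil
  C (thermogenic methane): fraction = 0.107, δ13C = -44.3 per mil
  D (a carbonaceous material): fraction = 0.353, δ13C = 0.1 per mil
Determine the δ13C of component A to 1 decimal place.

Isotope mass balance: δ_bulk = Σ fᵢ·δᵢ.
-40.4 = 0.363×δ_A + 0.177×(-67.9) + 0.107×(-44.3) + 0.353×(0.1)
0.363·δ_A = -40.4 − (-16.723) = -23.677
δ_A = -23.677 / 0.363 = -65.23 per mil

-65.2 per mil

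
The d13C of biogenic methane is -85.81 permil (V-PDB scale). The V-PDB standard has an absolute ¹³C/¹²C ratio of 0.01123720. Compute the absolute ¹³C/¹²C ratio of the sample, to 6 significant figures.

0.0102729

R_sample = R_standard × (d13C/1000 + 1)
R_sample = 0.01123720 × (-85.81/1000 + 1) = 0.01123720 × 0.914190
R_sample = 0.0102729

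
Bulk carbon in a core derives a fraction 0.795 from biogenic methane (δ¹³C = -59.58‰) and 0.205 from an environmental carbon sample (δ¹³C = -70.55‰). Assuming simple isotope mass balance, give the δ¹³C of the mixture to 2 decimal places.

δ_mix = f_A·δ_A + f_B·δ_B
δ_mix = 0.795 × (-59.58) + 0.205 × (-70.55)
δ_mix = -47.366 + -14.463 = -61.829‰

-61.83‰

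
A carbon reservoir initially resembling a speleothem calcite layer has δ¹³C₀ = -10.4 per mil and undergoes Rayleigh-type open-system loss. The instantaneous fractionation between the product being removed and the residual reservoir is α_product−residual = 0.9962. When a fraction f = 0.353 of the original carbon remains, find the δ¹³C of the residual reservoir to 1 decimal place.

-6.5 per mil

Rayleigh residual: δ_res = (δ₀ + 1000)·f^(α−1) − 1000
α − 1 = -0.00380
f^(α−1) = 0.353^(-0.00380) = 1.003965
δ_res = (-10.4 + 1000) × 1.003965 − 1000 = 993.523 − 1000 = -6.48 per mil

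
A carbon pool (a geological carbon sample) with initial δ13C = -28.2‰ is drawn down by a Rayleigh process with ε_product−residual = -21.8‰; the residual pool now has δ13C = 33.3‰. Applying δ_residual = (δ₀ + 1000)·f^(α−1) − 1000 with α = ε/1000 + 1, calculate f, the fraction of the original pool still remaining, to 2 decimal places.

α − 1 = ε/1000 = -0.0218
(δ_res + 1000)/(δ₀ + 1000) = (33.3 + 1000)/(-28.2 + 1000) = 1033.3/971.8 = 1.063285
f = 1.063285^(1/-0.0218) = exp(ln(1.063285)/-0.0218) = exp(0.06136/-0.0218)
f = exp(-2.8148) = 0.0599

0.06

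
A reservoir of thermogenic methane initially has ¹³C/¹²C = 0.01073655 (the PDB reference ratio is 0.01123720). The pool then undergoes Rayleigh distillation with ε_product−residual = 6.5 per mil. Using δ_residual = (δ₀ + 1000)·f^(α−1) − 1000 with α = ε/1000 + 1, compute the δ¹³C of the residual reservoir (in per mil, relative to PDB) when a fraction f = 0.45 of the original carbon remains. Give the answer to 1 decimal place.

δ₀ = (0.01073655/0.01123720 − 1)×1000 = (0.955447 − 1)×1000 = -44.553 per mil
α − 1 = ε/1000 = 0.0065
f^(α−1) = 0.45^(0.0065) = 0.994823
δ_res = (-44.553 + 1000) × 0.994823 − 1000 = 950.501 − 1000 = -49.50 per mil

-49.5 per mil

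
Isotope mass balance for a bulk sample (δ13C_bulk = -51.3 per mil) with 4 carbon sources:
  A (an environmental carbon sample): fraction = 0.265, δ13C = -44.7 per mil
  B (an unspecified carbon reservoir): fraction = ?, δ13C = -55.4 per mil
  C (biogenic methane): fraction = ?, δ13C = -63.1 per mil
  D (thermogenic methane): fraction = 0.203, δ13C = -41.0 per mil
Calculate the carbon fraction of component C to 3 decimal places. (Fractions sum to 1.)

0.215

Let f_C and f_B be the unknown fractions; fractions sum to 1 so f_C + f_B = 0.532.
Mass balance: Σ fᵢ·δᵢ = δ_bulk ⇒ f_C·(-63.1) + f_B·(-55.4) = -51.3 − (-20.169) = -31.131
Substitute f_B = 0.532 − f_C:
f_C·(-63.1 − -55.4) = -31.131 − 0.532×(-55.4) = -1.659
f_C = -1.659 / -7.7 = 0.2154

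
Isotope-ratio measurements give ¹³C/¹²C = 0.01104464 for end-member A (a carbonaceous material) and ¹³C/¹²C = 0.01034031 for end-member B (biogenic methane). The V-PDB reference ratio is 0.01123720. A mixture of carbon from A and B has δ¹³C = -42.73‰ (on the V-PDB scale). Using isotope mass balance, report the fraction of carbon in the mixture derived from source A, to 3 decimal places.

δ_A = (0.01104464/0.01123720 − 1)×1000 = (0.982864 − 1)×1000 = -17.136‰
δ_B = (0.01034031/0.01123720 − 1)×1000 = (0.920186 − 1)×1000 = -79.814‰
f_A = (δ_mix − δ_B)/(δ_A − δ_B) = (-42.73 − (-79.814))/(-17.136 − (-79.814))
f_A = 37.084 / 62.678 = 0.5917

0.592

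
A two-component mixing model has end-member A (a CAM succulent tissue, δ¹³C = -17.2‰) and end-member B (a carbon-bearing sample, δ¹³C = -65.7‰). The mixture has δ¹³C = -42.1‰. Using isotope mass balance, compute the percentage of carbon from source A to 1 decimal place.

48.7%

δ_mix = f_A·δ_A + (1 − f_A)·δ_B  ⇒  f_A = (δ_mix − δ_B)/(δ_A − δ_B)
f_A = (-42.1 − (-65.7)) / (-17.2 − (-65.7))
f_A = 23.6 / 48.5 = 0.4866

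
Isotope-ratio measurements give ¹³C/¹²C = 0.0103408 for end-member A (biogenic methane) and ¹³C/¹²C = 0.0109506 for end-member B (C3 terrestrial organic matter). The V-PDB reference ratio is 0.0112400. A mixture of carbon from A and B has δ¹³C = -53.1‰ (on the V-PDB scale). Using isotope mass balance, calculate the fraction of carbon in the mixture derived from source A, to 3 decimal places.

δ_A = (0.0103408/0.0112400 − 1)×1000 = (0.920000 − 1)×1000 = -80.000‰
δ_B = (0.0109506/0.0112400 − 1)×1000 = (0.974253 − 1)×1000 = -25.747‰
f_A = (δ_mix − δ_B)/(δ_A − δ_B) = (-53.1 − (-25.747))/(-80.000 − (-25.747))
f_A = -27.353 / -54.253 = 0.5042

0.504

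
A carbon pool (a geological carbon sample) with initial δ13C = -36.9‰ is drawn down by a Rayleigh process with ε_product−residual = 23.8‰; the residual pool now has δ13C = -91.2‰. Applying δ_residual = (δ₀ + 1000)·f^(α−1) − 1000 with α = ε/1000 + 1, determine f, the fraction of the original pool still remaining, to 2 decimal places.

0.09

α − 1 = ε/1000 = 0.0238
(δ_res + 1000)/(δ₀ + 1000) = (-91.2 + 1000)/(-36.9 + 1000) = 908.8/963.1 = 0.943620
f = 0.943620^(1/0.0238) = exp(ln(0.943620)/0.0238) = exp(-0.05803/0.0238)
f = exp(-2.4383) = 0.0873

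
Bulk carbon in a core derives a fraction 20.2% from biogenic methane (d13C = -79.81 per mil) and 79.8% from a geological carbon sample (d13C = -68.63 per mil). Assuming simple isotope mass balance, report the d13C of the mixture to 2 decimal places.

δ_mix = f_A·δ_A + f_B·δ_B
δ_mix = 0.202 × (-79.81) + 0.798 × (-68.63)
δ_mix = -16.122 + -54.767 = -70.888 per mil

-70.89 per mil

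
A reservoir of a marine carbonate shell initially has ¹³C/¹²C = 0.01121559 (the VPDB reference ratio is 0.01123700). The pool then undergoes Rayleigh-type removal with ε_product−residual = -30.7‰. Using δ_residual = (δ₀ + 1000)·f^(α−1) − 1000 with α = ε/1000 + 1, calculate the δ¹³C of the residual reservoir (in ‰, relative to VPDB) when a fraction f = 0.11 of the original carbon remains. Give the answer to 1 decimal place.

δ₀ = (0.01121559/0.01123700 − 1)×1000 = (0.998095 − 1)×1000 = -1.905‰
α − 1 = ε/1000 = -0.0307
f^(α−1) = 0.11^(-0.0307) = 1.070112
δ_res = (-1.905 + 1000) × 1.070112 − 1000 = 1068.073 − 1000 = 68.07‰

68.1‰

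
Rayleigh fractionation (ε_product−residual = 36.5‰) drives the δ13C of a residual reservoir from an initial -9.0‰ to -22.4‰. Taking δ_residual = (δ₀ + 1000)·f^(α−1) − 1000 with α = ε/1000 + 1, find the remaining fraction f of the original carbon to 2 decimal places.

0.69

α − 1 = ε/1000 = 0.0365
(δ_res + 1000)/(δ₀ + 1000) = (-22.4 + 1000)/(-9.0 + 1000) = 977.6/991.0 = 0.986478
f = 0.986478^(1/0.0365) = exp(ln(0.986478)/0.0365) = exp(-0.01361/0.0365)
f = exp(-0.3730) = 0.6887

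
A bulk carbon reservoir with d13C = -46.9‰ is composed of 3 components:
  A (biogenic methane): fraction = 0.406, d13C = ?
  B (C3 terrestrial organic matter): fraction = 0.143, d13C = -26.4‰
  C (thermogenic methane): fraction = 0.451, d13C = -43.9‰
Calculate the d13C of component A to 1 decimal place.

Isotope mass balance: δ_bulk = Σ fᵢ·δᵢ.
-46.9 = 0.406×δ_A + 0.143×(-26.4) + 0.451×(-43.9)
0.406·δ_A = -46.9 − (-23.574) = -23.326
δ_A = -23.326 / 0.406 = -57.45‰

-57.5‰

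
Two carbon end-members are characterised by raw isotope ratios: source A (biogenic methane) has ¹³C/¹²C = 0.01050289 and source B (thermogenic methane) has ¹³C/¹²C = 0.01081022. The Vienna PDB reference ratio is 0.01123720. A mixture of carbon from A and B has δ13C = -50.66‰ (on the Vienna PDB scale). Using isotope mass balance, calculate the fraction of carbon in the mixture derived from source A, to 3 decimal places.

0.463

δ_A = (0.01050289/0.01123720 − 1)×1000 = (0.934654 − 1)×1000 = -65.346‰
δ_B = (0.01081022/0.01123720 − 1)×1000 = (0.962003 − 1)×1000 = -37.997‰
f_A = (δ_mix − δ_B)/(δ_A − δ_B) = (-50.66 − (-37.997))/(-65.346 − (-37.997))
f_A = -12.663 / -27.349 = 0.4630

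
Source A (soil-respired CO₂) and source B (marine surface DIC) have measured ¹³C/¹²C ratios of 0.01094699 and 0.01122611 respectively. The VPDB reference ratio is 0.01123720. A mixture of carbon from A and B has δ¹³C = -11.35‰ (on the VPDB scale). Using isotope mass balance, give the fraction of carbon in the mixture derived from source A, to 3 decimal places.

0.417

δ_A = (0.01094699/0.01123720 − 1)×1000 = (0.974174 − 1)×1000 = -25.826‰
δ_B = (0.01122611/0.01123720 − 1)×1000 = (0.999013 − 1)×1000 = -0.987‰
f_A = (δ_mix − δ_B)/(δ_A − δ_B) = (-11.35 − (-0.987))/(-25.826 − (-0.987))
f_A = -10.363 / -24.839 = 0.4172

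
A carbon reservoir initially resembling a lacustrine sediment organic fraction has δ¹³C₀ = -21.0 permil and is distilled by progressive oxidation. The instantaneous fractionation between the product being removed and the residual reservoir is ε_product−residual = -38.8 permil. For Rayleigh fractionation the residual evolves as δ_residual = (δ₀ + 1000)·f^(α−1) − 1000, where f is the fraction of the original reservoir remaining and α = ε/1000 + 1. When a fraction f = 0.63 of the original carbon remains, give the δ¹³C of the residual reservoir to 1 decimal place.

Rayleigh residual: δ_res = (δ₀ + 1000)·f^(α−1) − 1000
α = ε/1000 + 1 = 0.96120, so α − 1 = -0.03880
f^(α−1) = 0.63^(-0.03880) = 1.018089
δ_res = (-21.0 + 1000) × 1.018089 − 1000 = 996.709 − 1000 = -3.29 permil

-3.3 permil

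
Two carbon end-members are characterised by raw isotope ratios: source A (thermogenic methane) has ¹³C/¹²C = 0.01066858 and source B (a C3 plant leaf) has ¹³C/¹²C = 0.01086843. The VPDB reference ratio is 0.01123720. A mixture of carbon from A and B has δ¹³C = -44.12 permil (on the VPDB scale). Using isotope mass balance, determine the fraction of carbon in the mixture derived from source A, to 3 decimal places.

0.636

δ_A = (0.01066858/0.01123720 − 1)×1000 = (0.949398 − 1)×1000 = -50.602 permil
δ_B = (0.01086843/0.01123720 − 1)×1000 = (0.967183 − 1)×1000 = -32.817 permil
f_A = (δ_mix − δ_B)/(δ_A − δ_B) = (-44.12 − (-32.817))/(-50.602 − (-32.817))
f_A = -11.303 / -17.785 = 0.6356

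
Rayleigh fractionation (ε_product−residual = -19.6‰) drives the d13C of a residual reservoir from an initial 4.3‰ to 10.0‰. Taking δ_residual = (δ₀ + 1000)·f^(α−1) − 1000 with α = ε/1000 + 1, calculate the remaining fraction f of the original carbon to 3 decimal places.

0.749

α − 1 = ε/1000 = -0.0196
(δ_res + 1000)/(δ₀ + 1000) = (10.0 + 1000)/(4.3 + 1000) = 1010.0/1004.3 = 1.005676
f = 1.005676^(1/-0.0196) = exp(ln(1.005676)/-0.0196) = exp(0.00566/-0.0196)
f = exp(-0.2888) = 0.7492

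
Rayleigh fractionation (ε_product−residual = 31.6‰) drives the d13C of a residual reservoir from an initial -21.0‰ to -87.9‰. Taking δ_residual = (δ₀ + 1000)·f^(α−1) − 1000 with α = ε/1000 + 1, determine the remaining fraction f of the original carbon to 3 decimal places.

0.106

α − 1 = ε/1000 = 0.0316
(δ_res + 1000)/(δ₀ + 1000) = (-87.9 + 1000)/(-21.0 + 1000) = 912.1/979.0 = 0.931665
f = 0.931665^(1/0.0316) = exp(ln(0.931665)/0.0316) = exp(-0.07078/0.0316)
f = exp(-2.2399) = 0.1065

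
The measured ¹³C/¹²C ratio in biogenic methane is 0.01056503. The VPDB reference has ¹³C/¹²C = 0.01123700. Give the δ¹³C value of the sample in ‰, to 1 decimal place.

-59.8‰

δ¹³C = (R_sample / R_standard − 1) × 1000
R_sample / R_standard = 0.01056503 / 0.01123700 = 0.940200
δ¹³C = (0.940200 − 1) × 1000 = -59.80‰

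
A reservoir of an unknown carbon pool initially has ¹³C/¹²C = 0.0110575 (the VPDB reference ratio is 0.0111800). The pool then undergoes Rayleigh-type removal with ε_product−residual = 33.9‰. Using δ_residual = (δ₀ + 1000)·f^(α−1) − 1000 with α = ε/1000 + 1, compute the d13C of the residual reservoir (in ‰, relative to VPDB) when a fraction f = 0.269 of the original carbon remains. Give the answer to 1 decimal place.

δ₀ = (0.0110575/0.0111800 − 1)×1000 = (0.989043 − 1)×1000 = -10.957‰
α − 1 = ε/1000 = 0.0339
f^(α−1) = 0.269^(0.0339) = 0.956464
δ_res = (-10.957 + 1000) × 0.956464 − 1000 = 945.984 − 1000 = -54.02‰

-54.0‰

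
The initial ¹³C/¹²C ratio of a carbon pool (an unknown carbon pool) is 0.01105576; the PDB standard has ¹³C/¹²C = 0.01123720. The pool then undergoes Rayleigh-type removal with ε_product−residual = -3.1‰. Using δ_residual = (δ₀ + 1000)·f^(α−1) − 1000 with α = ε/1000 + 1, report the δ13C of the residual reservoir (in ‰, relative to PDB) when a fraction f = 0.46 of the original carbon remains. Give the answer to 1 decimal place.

δ₀ = (0.01105576/0.01123720 − 1)×1000 = (0.983854 − 1)×1000 = -16.146‰
α − 1 = ε/1000 = -0.0031
f^(α−1) = 0.46^(-0.0031) = 1.002410
δ_res = (-16.146 + 1000) × 1.002410 − 1000 = 986.225 − 1000 = -13.78‰

-13.8‰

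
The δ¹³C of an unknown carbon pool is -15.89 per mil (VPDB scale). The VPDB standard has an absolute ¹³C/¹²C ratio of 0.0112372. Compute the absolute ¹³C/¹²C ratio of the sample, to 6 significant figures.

R_sample = R_standard × (δ¹³C/1000 + 1)
R_sample = 0.0112372 × (-15.89/1000 + 1) = 0.0112372 × 0.984110
R_sample = 0.0110586

0.0110586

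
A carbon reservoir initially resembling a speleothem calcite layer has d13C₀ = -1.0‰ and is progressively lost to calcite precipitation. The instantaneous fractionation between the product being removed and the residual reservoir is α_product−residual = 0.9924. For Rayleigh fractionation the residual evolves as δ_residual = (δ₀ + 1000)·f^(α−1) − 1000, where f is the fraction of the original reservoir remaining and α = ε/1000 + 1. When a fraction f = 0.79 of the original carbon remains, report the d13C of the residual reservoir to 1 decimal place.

Rayleigh residual: δ_res = (δ₀ + 1000)·f^(α−1) − 1000
α − 1 = -0.00760
f^(α−1) = 0.79^(-0.00760) = 1.001793
δ_res = (-1.0 + 1000) × 1.001793 − 1000 = 1000.791 − 1000 = 0.79‰

0.8‰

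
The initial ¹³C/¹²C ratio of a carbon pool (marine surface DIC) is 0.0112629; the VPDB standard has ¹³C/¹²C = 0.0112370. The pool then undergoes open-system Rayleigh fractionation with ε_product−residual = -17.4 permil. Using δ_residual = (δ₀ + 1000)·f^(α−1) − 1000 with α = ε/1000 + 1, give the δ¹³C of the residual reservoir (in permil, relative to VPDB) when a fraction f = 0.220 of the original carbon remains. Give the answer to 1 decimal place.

δ₀ = (0.0112629/0.0112370 − 1)×1000 = (1.002305 − 1)×1000 = 2.305 permil
α − 1 = ε/1000 = -0.0174
f^(α−1) = 0.220^(-0.0174) = 1.026696
δ_res = (2.305 + 1000) × 1.026696 − 1000 = 1029.062 − 1000 = 29.06 permil

29.1 permil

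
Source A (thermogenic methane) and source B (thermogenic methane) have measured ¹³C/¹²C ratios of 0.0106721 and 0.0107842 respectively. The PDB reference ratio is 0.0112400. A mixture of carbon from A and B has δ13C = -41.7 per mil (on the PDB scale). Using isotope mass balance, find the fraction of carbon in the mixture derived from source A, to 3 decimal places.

0.115

δ_A = (0.0106721/0.0112400 − 1)×1000 = (0.949475 − 1)×1000 = -50.525 per mil
δ_B = (0.0107842/0.0112400 − 1)×1000 = (0.959448 − 1)×1000 = -40.552 per mil
f_A = (δ_mix − δ_B)/(δ_A − δ_B) = (-41.7 − (-40.552))/(-50.525 − (-40.552))
f_A = -1.148 / -9.973 = 0.1151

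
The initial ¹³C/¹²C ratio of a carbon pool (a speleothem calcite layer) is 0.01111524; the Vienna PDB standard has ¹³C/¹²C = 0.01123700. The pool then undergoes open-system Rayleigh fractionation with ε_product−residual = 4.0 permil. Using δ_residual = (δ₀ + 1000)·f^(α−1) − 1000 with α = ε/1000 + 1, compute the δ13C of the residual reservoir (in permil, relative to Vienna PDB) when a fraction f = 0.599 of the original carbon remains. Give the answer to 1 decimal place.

δ₀ = (0.01111524/0.01123700 − 1)×1000 = (0.989164 − 1)×1000 = -10.836 permil
α − 1 = ε/1000 = 0.0040
f^(α−1) = 0.599^(0.0040) = 0.997952
δ_res = (-10.836 + 1000) × 0.997952 − 1000 = 987.139 − 1000 = -12.86 permil

-12.9 permil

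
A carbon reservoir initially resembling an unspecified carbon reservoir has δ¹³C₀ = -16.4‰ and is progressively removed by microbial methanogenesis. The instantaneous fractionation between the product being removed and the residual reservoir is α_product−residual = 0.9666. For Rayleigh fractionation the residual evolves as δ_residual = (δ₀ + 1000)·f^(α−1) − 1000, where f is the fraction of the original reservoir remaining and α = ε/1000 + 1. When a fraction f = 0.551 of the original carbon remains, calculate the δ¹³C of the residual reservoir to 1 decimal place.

Rayleigh residual: δ_res = (δ₀ + 1000)·f^(α−1) − 1000
α − 1 = -0.03340
f^(α−1) = 0.551^(-0.03340) = 1.020107
δ_res = (-16.4 + 1000) × 1.020107 − 1000 = 1003.377 − 1000 = 3.38‰

3.4‰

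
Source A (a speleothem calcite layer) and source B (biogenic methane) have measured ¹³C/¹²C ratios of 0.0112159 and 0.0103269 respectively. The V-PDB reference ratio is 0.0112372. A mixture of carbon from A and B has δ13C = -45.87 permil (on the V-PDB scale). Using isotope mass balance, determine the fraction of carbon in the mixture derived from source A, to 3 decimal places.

0.444

δ_A = (0.0112159/0.0112372 − 1)×1000 = (0.998105 − 1)×1000 = -1.895 permil
δ_B = (0.0103269/0.0112372 − 1)×1000 = (0.918992 − 1)×1000 = -81.008 permil
f_A = (δ_mix − δ_B)/(δ_A − δ_B) = (-45.87 − (-81.008))/(-1.895 − (-81.008))
f_A = 35.138 / 79.112 = 0.4442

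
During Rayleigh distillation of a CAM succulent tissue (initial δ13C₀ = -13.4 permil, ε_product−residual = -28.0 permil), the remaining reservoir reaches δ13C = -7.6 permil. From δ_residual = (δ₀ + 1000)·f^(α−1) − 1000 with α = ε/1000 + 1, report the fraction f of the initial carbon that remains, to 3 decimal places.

α − 1 = ε/1000 = -0.0280
(δ_res + 1000)/(δ₀ + 1000) = (-7.6 + 1000)/(-13.4 + 1000) = 992.4/986.6 = 1.005879
f = 1.005879^(1/-0.0280) = exp(ln(1.005879)/-0.0280) = exp(0.00586/-0.0280)
f = exp(-0.2093) = 0.8111

0.811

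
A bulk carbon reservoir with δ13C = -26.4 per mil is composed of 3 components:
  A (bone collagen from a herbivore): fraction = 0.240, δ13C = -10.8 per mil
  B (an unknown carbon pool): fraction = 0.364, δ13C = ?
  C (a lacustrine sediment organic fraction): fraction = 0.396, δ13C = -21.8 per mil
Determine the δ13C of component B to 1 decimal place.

-41.7 per mil

Isotope mass balance: δ_bulk = Σ fᵢ·δᵢ.
-26.4 = 0.240×(-10.8) + 0.364×δ_B + 0.396×(-21.8)
0.364·δ_B = -26.4 − (-11.225) = -15.175
δ_B = -15.175 / 0.364 = -41.69 per mil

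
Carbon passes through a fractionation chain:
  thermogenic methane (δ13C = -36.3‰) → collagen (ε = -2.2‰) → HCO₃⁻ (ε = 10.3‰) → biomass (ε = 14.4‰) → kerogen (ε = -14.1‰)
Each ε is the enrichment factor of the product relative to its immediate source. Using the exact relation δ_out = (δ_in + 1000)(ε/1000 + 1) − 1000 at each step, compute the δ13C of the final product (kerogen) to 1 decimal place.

step 1: δ = (-36.30 + 1000)·(-2.2/1000 + 1) − 1000 = -38.42‰
step 2: δ = (-38.42 + 1000)·(10.3/1000 + 1) − 1000 = -28.52‰
step 3: δ = (-28.52 + 1000)·(14.4/1000 + 1) − 1000 = -14.53‰
step 4: δ = (-14.53 + 1000)·(-14.1/1000 + 1) − 1000 = -28.42‰

-28.4‰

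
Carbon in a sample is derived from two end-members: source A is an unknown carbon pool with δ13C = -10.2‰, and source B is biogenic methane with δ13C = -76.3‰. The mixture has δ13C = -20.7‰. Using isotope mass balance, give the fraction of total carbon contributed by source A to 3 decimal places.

0.841

δ_mix = f_A·δ_A + (1 − f_A)·δ_B  ⇒  f_A = (δ_mix − δ_B)/(δ_A − δ_B)
f_A = (-20.7 − (-76.3)) / (-10.2 − (-76.3))
f_A = 55.6 / 66.1 = 0.8411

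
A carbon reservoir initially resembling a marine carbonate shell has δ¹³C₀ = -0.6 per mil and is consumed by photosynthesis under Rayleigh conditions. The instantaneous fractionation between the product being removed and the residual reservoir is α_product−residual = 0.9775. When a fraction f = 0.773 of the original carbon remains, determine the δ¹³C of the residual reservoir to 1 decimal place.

5.2 per mil

Rayleigh residual: δ_res = (δ₀ + 1000)·f^(α−1) − 1000
α − 1 = -0.02250
f^(α−1) = 0.773^(-0.02250) = 1.005810
δ_res = (-0.6 + 1000) × 1.005810 − 1000 = 1005.207 − 1000 = 5.21 per mil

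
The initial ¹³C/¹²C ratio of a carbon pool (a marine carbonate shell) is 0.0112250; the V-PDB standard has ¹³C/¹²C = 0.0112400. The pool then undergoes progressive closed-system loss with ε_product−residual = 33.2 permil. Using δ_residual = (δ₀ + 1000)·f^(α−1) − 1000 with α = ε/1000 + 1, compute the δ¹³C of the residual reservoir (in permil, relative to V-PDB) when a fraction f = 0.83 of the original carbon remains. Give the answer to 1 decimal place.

δ₀ = (0.0112250/0.0112400 − 1)×1000 = (0.998665 − 1)×1000 = -1.335 permil
α − 1 = ε/1000 = 0.0332
f^(α−1) = 0.83^(0.0332) = 0.993833
δ_res = (-1.335 + 1000) × 0.993833 − 1000 = 992.507 − 1000 = -7.49 permil

-7.5 permil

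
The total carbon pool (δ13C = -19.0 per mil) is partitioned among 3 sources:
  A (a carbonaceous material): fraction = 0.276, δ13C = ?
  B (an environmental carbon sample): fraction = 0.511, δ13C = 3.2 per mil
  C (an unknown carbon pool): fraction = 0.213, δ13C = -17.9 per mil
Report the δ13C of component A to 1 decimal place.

Isotope mass balance: δ_bulk = Σ fᵢ·δᵢ.
-19.0 = 0.276×δ_A + 0.511×(3.2) + 0.213×(-17.9)
0.276·δ_A = -19.0 − (-2.177) = -16.823
δ_A = -16.823 / 0.276 = -60.95 per mil

-61.0 per mil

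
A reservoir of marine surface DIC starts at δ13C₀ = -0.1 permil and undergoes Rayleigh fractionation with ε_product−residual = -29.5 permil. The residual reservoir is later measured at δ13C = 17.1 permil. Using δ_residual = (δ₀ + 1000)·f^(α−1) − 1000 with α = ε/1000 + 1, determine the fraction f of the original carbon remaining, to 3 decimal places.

0.561

α − 1 = ε/1000 = -0.0295
(δ_res + 1000)/(δ₀ + 1000) = (17.1 + 1000)/(-0.1 + 1000) = 1017.1/999.9 = 1.017202
f = 1.017202^(1/-0.0295) = exp(ln(1.017202)/-0.0295) = exp(0.01706/-0.0295)
f = exp(-0.5782) = 0.5609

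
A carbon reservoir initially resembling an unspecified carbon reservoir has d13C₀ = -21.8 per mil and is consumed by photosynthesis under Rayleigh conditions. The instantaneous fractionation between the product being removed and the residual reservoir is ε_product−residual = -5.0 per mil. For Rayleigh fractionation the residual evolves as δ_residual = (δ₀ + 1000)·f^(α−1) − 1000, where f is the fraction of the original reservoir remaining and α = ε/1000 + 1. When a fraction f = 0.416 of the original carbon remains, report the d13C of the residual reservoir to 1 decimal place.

-17.5 per mil

Rayleigh residual: δ_res = (δ₀ + 1000)·f^(α−1) − 1000
α = ε/1000 + 1 = 0.99500, so α − 1 = -0.00500
f^(α−1) = 0.416^(-0.00500) = 1.004395
δ_res = (-21.8 + 1000) × 1.004395 − 1000 = 982.499 − 1000 = -17.50 per mil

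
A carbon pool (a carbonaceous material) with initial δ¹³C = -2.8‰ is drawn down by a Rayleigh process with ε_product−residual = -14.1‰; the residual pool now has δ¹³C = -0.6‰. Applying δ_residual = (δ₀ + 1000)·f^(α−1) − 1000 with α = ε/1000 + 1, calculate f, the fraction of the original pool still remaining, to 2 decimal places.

0.86

α − 1 = ε/1000 = -0.0141
(δ_res + 1000)/(δ₀ + 1000) = (-0.6 + 1000)/(-2.8 + 1000) = 999.4/997.2 = 1.002206
f = 1.002206^(1/-0.0141) = exp(ln(1.002206)/-0.0141) = exp(0.00220/-0.0141)
f = exp(-0.1563) = 0.8553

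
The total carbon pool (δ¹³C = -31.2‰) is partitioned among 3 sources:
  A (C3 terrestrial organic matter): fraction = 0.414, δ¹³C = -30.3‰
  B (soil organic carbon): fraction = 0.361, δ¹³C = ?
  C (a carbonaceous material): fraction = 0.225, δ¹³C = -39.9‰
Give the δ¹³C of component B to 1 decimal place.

Isotope mass balance: δ_bulk = Σ fᵢ·δᵢ.
-31.2 = 0.414×(-30.3) + 0.361×δ_B + 0.225×(-39.9)
0.361·δ_B = -31.2 − (-21.522) = -9.678
δ_B = -9.678 / 0.361 = -26.81‰

-26.8‰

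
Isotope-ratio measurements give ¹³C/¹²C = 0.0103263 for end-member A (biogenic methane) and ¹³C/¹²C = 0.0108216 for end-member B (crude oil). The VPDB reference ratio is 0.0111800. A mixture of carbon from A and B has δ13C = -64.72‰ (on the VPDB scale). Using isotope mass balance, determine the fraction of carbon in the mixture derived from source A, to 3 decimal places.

0.737

δ_A = (0.0103263/0.0111800 − 1)×1000 = (0.923640 − 1)×1000 = -76.360‰
δ_B = (0.0108216/0.0111800 − 1)×1000 = (0.967943 − 1)×1000 = -32.057‰
f_A = (δ_mix − δ_B)/(δ_A − δ_B) = (-64.72 − (-32.057))/(-76.360 − (-32.057))
f_A = -32.663 / -44.302 = 0.7373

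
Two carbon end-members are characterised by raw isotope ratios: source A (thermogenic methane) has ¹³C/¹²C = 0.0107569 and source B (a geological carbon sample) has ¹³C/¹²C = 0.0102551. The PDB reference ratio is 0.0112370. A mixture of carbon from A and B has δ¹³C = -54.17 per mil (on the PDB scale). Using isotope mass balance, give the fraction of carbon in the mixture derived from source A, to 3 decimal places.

δ_A = (0.0107569/0.0112370 − 1)×1000 = (0.957275 − 1)×1000 = -42.725 per mil
δ_B = (0.0102551/0.0112370 − 1)×1000 = (0.912619 − 1)×1000 = -87.381 per mil
f_A = (δ_mix − δ_B)/(δ_A − δ_B) = (-54.17 − (-87.381))/(-42.725 − (-87.381))
f_A = 33.211 / 44.656 = 0.7437

0.744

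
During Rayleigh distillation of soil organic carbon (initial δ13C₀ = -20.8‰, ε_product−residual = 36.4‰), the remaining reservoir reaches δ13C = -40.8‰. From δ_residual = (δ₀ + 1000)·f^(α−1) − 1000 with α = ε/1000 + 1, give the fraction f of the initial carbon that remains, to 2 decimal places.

0.57

α − 1 = ε/1000 = 0.0364
(δ_res + 1000)/(δ₀ + 1000) = (-40.8 + 1000)/(-20.8 + 1000) = 959.2/979.2 = 0.979575
f = 0.979575^(1/0.0364) = exp(ln(0.979575)/0.0364) = exp(-0.02064/0.0364)
f = exp(-0.5669) = 0.5673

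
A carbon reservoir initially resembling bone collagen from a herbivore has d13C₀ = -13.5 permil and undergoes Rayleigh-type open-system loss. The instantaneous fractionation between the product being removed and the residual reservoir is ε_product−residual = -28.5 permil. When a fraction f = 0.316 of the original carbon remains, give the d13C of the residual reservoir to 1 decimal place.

Rayleigh residual: δ_res = (δ₀ + 1000)·f^(α−1) − 1000
α = ε/1000 + 1 = 0.97150, so α − 1 = -0.02850
f^(α−1) = 0.316^(-0.02850) = 1.033377
δ_res = (-13.5 + 1000) × 1.033377 − 1000 = 1019.427 − 1000 = 19.43 permil

19.4 permil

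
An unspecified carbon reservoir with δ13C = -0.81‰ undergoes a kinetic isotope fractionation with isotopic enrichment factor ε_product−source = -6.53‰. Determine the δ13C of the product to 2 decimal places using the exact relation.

-7.33‰

To first order, δ_product ≈ δ_source + ε = -7.34‰.
Exactly, δ_product = (δ_source + 1000)·(ε/1000 + 1) − 1000.
δ_product = (-0.81 + 1000) × (-6.53/1000 + 1) − 1000
δ_product = -7.335‰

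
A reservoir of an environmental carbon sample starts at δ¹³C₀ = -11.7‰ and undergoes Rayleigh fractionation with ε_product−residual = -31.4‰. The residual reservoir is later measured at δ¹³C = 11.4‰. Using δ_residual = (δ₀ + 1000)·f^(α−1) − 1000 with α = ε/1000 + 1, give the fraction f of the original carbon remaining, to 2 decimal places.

α − 1 = ε/1000 = -0.0314
(δ_res + 1000)/(δ₀ + 1000) = (11.4 + 1000)/(-11.7 + 1000) = 1011.4/988.3 = 1.023373
f = 1.023373^(1/-0.0314) = exp(ln(1.023373)/-0.0314) = exp(0.02310/-0.0314)
f = exp(-0.7358) = 0.4791

0.48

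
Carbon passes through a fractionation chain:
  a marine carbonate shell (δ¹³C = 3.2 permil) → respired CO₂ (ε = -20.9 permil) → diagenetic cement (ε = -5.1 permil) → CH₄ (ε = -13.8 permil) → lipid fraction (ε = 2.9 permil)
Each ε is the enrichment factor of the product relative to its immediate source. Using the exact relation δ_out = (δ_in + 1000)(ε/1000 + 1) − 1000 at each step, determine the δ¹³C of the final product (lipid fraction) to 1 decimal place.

step 1: δ = (3.20 + 1000)·(-20.9/1000 + 1) − 1000 = -17.77 permil
step 2: δ = (-17.77 + 1000)·(-5.1/1000 + 1) − 1000 = -22.78 permil
step 3: δ = (-22.78 + 1000)·(-13.8/1000 + 1) − 1000 = -36.26 permil
step 4: δ = (-36.26 + 1000)·(2.9/1000 + 1) − 1000 = -33.47 permil

-33.5 permil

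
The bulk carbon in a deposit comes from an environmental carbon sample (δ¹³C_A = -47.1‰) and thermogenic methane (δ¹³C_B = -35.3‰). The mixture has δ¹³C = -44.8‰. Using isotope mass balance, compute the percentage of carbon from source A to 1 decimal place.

80.5%

δ_mix = f_A·δ_A + (1 − f_A)·δ_B  ⇒  f_A = (δ_mix − δ_B)/(δ_A − δ_B)
f_A = (-44.8 − (-35.3)) / (-47.1 − (-35.3))
f_A = -9.5 / -11.8 = 0.8051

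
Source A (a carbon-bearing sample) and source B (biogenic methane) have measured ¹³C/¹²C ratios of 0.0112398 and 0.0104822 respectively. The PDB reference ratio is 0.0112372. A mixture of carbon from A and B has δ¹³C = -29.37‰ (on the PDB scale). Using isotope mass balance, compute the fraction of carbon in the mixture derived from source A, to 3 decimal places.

0.561

δ_A = (0.0112398/0.0112372 − 1)×1000 = (1.000231 − 1)×1000 = 0.231‰
δ_B = (0.0104822/0.0112372 − 1)×1000 = (0.932812 − 1)×1000 = -67.188‰
f_A = (δ_mix − δ_B)/(δ_A − δ_B) = (-29.37 − (-67.188))/(0.231 − (-67.188))
f_A = 37.818 / 67.419 = 0.5609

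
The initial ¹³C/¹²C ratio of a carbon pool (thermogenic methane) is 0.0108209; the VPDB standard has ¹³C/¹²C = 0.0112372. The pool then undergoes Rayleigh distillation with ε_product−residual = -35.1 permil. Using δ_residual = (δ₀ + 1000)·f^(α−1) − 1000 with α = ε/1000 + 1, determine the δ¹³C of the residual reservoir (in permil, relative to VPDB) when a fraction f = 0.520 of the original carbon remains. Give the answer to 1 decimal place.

δ₀ = (0.0108209/0.0112372 − 1)×1000 = (0.962953 − 1)×1000 = -37.047 permil
α − 1 = ε/1000 = -0.0351
f^(α−1) = 0.520^(-0.0351) = 1.023218
δ_res = (-37.047 + 1000) × 1.023218 − 1000 = 985.312 − 1000 = -14.69 permil

-14.7 permil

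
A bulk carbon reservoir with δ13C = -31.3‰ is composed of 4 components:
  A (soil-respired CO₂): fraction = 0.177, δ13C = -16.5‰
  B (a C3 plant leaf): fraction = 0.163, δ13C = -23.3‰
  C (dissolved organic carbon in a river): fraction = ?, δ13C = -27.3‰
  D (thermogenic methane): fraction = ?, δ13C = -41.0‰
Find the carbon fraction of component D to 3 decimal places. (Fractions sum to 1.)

0.479

Let f_D and f_C be the unknown fractions; fractions sum to 1 so f_D + f_C = 0.660.
Mass balance: Σ fᵢ·δᵢ = δ_bulk ⇒ f_D·(-41.0) + f_C·(-27.3) = -31.3 − (-6.718) = -24.582
Substitute f_C = 0.660 − f_D:
f_D·(-41.0 − -27.3) = -24.582 − 0.660×(-27.3) = -6.564
f_D = -6.564 / -13.7 = 0.4791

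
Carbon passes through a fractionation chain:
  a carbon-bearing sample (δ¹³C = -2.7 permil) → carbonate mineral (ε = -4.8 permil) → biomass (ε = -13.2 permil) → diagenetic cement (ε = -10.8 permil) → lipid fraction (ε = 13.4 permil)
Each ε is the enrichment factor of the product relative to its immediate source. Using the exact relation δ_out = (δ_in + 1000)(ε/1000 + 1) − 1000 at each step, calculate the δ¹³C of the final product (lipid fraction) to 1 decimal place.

step 1: δ = (-2.70 + 1000)·(-4.8/1000 + 1) − 1000 = -7.49 permil
step 2: δ = (-7.49 + 1000)·(-13.2/1000 + 1) − 1000 = -20.59 permil
step 3: δ = (-20.59 + 1000)·(-10.8/1000 + 1) − 1000 = -31.17 permil
step 4: δ = (-31.17 + 1000)·(13.4/1000 + 1) − 1000 = -18.18 permil

-18.2 permil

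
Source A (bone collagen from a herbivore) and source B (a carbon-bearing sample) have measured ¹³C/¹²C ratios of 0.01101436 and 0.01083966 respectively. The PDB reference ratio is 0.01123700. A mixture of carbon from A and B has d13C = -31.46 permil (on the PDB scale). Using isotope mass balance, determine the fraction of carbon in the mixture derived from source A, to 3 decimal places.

δ_A = (0.01101436/0.01123700 − 1)×1000 = (0.980187 − 1)×1000 = -19.813 permil
δ_B = (0.01083966/0.01123700 − 1)×1000 = (0.964640 − 1)×1000 = -35.360 permil
f_A = (δ_mix − δ_B)/(δ_A − δ_B) = (-31.46 − (-35.360))/(-19.813 − (-35.360))
f_A = 3.900 / 15.547 = 0.2509

0.251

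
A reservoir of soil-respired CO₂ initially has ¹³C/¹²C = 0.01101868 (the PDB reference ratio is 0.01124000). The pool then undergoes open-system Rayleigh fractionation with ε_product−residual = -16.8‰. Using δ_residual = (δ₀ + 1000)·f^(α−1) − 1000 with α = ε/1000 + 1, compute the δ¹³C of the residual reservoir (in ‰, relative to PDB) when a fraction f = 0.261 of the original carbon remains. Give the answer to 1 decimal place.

2.7‰

δ₀ = (0.01101868/0.01124000 − 1)×1000 = (0.980310 − 1)×1000 = -19.690‰
α − 1 = ε/1000 = -0.0168
f^(α−1) = 0.261^(-0.0168) = 1.022823
δ_res = (-19.690 + 1000) × 1.022823 − 1000 = 1002.683 − 1000 = 2.68‰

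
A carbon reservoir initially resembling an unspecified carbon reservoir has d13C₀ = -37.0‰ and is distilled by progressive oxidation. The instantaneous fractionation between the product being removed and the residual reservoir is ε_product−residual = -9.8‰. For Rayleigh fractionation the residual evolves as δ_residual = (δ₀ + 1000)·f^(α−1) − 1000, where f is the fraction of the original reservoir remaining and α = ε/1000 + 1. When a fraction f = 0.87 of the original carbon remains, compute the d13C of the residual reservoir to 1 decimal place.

Rayleigh residual: δ_res = (δ₀ + 1000)·f^(α−1) − 1000
α = ε/1000 + 1 = 0.99020, so α − 1 = -0.00980
f^(α−1) = 0.87^(-0.00980) = 1.001366
δ_res = (-37.0 + 1000) × 1.001366 − 1000 = 964.315 − 1000 = -35.68‰

-35.7‰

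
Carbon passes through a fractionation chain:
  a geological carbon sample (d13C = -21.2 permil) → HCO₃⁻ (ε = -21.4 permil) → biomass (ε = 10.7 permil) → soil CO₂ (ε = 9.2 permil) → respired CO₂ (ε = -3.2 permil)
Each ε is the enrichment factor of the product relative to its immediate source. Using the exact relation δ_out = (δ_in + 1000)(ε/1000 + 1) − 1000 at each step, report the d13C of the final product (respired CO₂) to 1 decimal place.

-26.1 permil

step 1: δ = (-21.20 + 1000)·(-21.4/1000 + 1) − 1000 = -42.15 permil
step 2: δ = (-42.15 + 1000)·(10.7/1000 + 1) − 1000 = -31.90 permil
step 3: δ = (-31.90 + 1000)·(9.2/1000 + 1) − 1000 = -22.99 permil
step 4: δ = (-22.99 + 1000)·(-3.2/1000 + 1) − 1000 = -26.12 permil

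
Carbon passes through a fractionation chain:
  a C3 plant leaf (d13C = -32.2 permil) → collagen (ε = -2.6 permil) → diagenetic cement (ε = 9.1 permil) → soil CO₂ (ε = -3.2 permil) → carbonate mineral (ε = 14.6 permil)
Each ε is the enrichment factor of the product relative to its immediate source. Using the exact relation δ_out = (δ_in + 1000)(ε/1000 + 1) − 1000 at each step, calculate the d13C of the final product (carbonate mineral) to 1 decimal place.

step 1: δ = (-32.20 + 1000)·(-2.6/1000 + 1) − 1000 = -34.72 permil
step 2: δ = (-34.72 + 1000)·(9.1/1000 + 1) − 1000 = -25.93 permil
step 3: δ = (-25.93 + 1000)·(-3.2/1000 + 1) − 1000 = -29.05 permil
step 4: δ = (-29.05 + 1000)·(14.6/1000 + 1) − 1000 = -14.87 permil

-14.9 permil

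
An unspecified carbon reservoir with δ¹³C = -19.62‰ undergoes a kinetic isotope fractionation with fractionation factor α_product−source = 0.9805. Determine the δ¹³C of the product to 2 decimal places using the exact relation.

δ_product = (δ_source + 1000)·α − 1000
δ_product = (-19.62 + 1000) × 0.9805 − 1000
δ_product = 961.263 − 1000 = -38.737‰

-38.74‰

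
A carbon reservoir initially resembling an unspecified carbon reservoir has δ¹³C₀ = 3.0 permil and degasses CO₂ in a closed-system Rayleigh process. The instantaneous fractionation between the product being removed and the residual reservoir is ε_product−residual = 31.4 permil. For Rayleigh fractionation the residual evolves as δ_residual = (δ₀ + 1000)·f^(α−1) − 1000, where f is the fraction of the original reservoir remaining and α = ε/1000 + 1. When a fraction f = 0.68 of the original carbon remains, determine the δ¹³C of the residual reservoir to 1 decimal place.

-9.1 permil

Rayleigh residual: δ_res = (δ₀ + 1000)·f^(α−1) − 1000
α = ε/1000 + 1 = 1.03140, so α − 1 = 0.03140
f^(α−1) = 0.68^(0.03140) = 0.987963
δ_res = (3.0 + 1000) × 0.987963 − 1000 = 990.927 − 1000 = -9.07 permil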